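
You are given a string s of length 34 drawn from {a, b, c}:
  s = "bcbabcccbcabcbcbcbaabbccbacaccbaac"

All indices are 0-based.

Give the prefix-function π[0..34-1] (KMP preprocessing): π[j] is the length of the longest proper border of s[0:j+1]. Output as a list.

π[0] = 0
j=1 s[j]='c': π[1]=0 (border '')
j=2 s[j]='b': π[2]=1 (border 'b')
j=3 s[j]='a': k: 1→0; π[3]=0 (border '')
j=4 s[j]='b': π[4]=1 (border 'b')
j=5 s[j]='c': π[5]=2 (border 'bc')
j=6 s[j]='c': k: 2→0; π[6]=0 (border '')
j=7 s[j]='c': π[7]=0 (border '')
j=8 s[j]='b': π[8]=1 (border 'b')
j=9 s[j]='c': π[9]=2 (border 'bc')
j=10 s[j]='a': k: 2→0; π[10]=0 (border '')
j=11 s[j]='b': π[11]=1 (border 'b')
j=12 s[j]='c': π[12]=2 (border 'bc')
j=13 s[j]='b': π[13]=3 (border 'bcb')
j=14 s[j]='c': k: 3→1; π[14]=2 (border 'bc')
j=15 s[j]='b': π[15]=3 (border 'bcb')
j=16 s[j]='c': k: 3→1; π[16]=2 (border 'bc')
j=17 s[j]='b': π[17]=3 (border 'bcb')
j=18 s[j]='a': π[18]=4 (border 'bcba')
j=19 s[j]='a': k: 4→0; π[19]=0 (border '')
j=20 s[j]='b': π[20]=1 (border 'b')
j=21 s[j]='b': k: 1→0; π[21]=1 (border 'b')
j=22 s[j]='c': π[22]=2 (border 'bc')
j=23 s[j]='c': k: 2→0; π[23]=0 (border '')
j=24 s[j]='b': π[24]=1 (border 'b')
j=25 s[j]='a': k: 1→0; π[25]=0 (border '')
j=26 s[j]='c': π[26]=0 (border '')
j=27 s[j]='a': π[27]=0 (border '')
j=28 s[j]='c': π[28]=0 (border '')
j=29 s[j]='c': π[29]=0 (border '')
j=30 s[j]='b': π[30]=1 (border 'b')
j=31 s[j]='a': k: 1→0; π[31]=0 (border '')
j=32 s[j]='a': π[32]=0 (border '')
j=33 s[j]='c': π[33]=0 (border '')

[0, 0, 1, 0, 1, 2, 0, 0, 1, 2, 0, 1, 2, 3, 2, 3, 2, 3, 4, 0, 1, 1, 2, 0, 1, 0, 0, 0, 0, 0, 1, 0, 0, 0]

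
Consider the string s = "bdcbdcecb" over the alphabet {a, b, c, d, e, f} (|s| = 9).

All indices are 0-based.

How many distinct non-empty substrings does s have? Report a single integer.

36

rank | idx | suffix
   0 |   8 | b
   1 |   0 | bdcbdcecb
   2 |   3 | bdcecb
   3 |   7 | cb
   4 |   2 | cbdcecb
   5 |   5 | cecb
   6 |   1 | dcbdcecb
   7 |   4 | dcecb
   8 |   6 | ecb

SA = [8, 0, 3, 7, 2, 5, 1, 4, 6]
i: (SA[i-1],SA[i]) lcp shared
  1: (8,0) 1 'b'
  2: (0,3) 3 'bdc'
  3: (3,7) 0 ''
  4: (7,2) 2 'cb'
  5: (2,5) 1 'c'
  6: (5,1) 0 ''
  7: (1,4) 2 'dc'
  8: (4,6) 0 ''

n(n+1)/2 = 9·10/2 = 45
Σ LCP = 0 + 1 + 3 + 0 + 2 + 1 + 0 + 2 + 0 = 9
distinct = 45 − 9 = 36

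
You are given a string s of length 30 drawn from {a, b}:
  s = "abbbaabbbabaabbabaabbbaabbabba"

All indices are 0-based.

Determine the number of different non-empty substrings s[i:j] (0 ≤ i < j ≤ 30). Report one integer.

343

sorted suffixes:
  #0 SA[0]=29  'a'
  #1 SA[1]=11  'aabbabaabbbaabbabba'
  #2 SA[2]=22  'aabbabba'
  #3 SA[3]=17  'aabbbaabbabba'
  #4 SA[4]=4  'aabbbabaabbabaabbbaabbabba'
  #5 SA[5]=9  'abaabbabaabbbaabbabba'
  #6 SA[6]=15  'abaabbbaabbabba'
  #7 SA[7]=26  'abba'
  #8 SA[8]=12  'abbabaabbbaabbabba'
  #9 SA[9]=23  'abbabba'
  #10 SA[10]=18  'abbbaabbabba'
  #11 SA[11]=0  'abbbaabbbabaabbabaabbbaabbabba'
  #12 SA[12]=5  'abbbabaabbabaabbbaabbabba'
  #13 SA[13]=28  'ba'
  #14 SA[14]=10  'baabbabaabbbaabbabba'
  #15 SA[15]=21  'baabbabba'
  #16 SA[16]=16  'baabbbaabbabba'
  #17 SA[17]=3  'baabbbabaabbabaabbbaabbabba'
  #18 SA[18]=8  'babaabbabaabbbaabbabba'
  #19 SA[19]=14  'babaabbbaabbabba'
  #20 SA[20]=25  'babba'
  #21 SA[21]=27  'bba'
  #22 SA[22]=20  'bbaabbabba'
  #23 SA[23]=2  'bbaabbbabaabbabaabbbaabbabba'
  #24 SA[24]=7  'bbabaabbabaabbbaabbabba'
  #25 SA[25]=13  'bbabaabbbaabbabba'
  #26 SA[26]=24  'bbabba'
  #27 SA[27]=19  'bbbaabbabba'
  #28 SA[28]=1  'bbbaabbbabaabbabaabbbaabbabba'
  #29 SA[29]=6  'bbbabaabbabaabbbaabbabba'

SA = [29, 11, 22, 17, 4, 9, 15, 26, 12, 23, 18, 0, 5, 28, 10, 21, 16, 3, 8, 14, 25, 27, 20, 2, 7, 13, 24, 19, 1, 6]
[i] adj suffixes → lcp
  [1] 29/11 → 1 ('a')
  [2] 11/22 → 6 ('aabbab')
  [3] 22/17 → 4 ('aabb')
  [4] 17/4 → 6 ('aabbba')
  [5] 4/9 → 1 ('a')
  [6] 9/15 → 6 ('abaabb')
  [7] 15/26 → 2 ('ab')
  [8] 26/12 → 4 ('abba')
  [9] 12/23 → 5 ('abbab')
  [10] 23/18 → 3 ('abb')
  [11] 18/0 → 8 ('abbbaabb')
  [12] 0/5 → 5 ('abbba')
  [13] 5/28 → 0 ('')
  [14] 28/10 → 2 ('ba')
  [15] 10/21 → 7 ('baabbab')
  [16] 21/16 → 5 ('baabb')
  [17] 16/3 → 7 ('baabbba')
  [18] 3/8 → 2 ('ba')
  [19] 8/14 → 7 ('babaabb')
  [20] 14/25 → 3 ('bab')
  [21] 25/27 → 1 ('b')
  [22] 27/20 → 3 ('bba')
  [23] 20/2 → 6 ('bbaabb')
  [24] 2/7 → 3 ('bba')
  [25] 7/13 → 8 ('bbabaabb')
  [26] 13/24 → 4 ('bbab')
  [27] 24/19 → 2 ('bb')
  [28] 19/1 → 7 ('bbbaabb')
  [29] 1/6 → 4 ('bbba')

n(n+1)/2 = 30·31/2 = 465
Σ LCP = 0 + 1 + 6 + 4 + 6 + 1 + 6 + 2 + 4 + 5 + 3 + 8 + 5 + 0 + 2 + 7 + 5 + 7 + 2 + 7 + 3 + 1 + 3 + 6 + 3 + 8 + 4 + 2 + 7 + 4 = 122
distinct = 465 − 122 = 343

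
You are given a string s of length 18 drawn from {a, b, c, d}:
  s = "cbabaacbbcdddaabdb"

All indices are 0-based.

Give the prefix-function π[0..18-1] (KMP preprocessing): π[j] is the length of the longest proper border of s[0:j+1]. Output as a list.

[0, 0, 0, 0, 0, 0, 1, 2, 0, 1, 0, 0, 0, 0, 0, 0, 0, 0]

π[0] = 0
j=1 s[j]='b': π[1]=0 (border '')
j=2 s[j]='a': π[2]=0 (border '')
j=3 s[j]='b': π[3]=0 (border '')
j=4 s[j]='a': π[4]=0 (border '')
j=5 s[j]='a': π[5]=0 (border '')
j=6 s[j]='c': π[6]=1 (border 'c')
j=7 s[j]='b': π[7]=2 (border 'cb')
j=8 s[j]='b': k: 2→0; π[8]=0 (border '')
j=9 s[j]='c': π[9]=1 (border 'c')
j=10 s[j]='d': k: 1→0; π[10]=0 (border '')
j=11 s[j]='d': π[11]=0 (border '')
j=12 s[j]='d': π[12]=0 (border '')
j=13 s[j]='a': π[13]=0 (border '')
j=14 s[j]='a': π[14]=0 (border '')
j=15 s[j]='b': π[15]=0 (border '')
j=16 s[j]='d': π[16]=0 (border '')
j=17 s[j]='b': π[17]=0 (border '')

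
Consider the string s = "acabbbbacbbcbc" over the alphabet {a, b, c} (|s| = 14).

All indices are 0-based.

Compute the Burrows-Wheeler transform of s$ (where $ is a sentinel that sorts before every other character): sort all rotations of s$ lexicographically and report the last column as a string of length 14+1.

rank  rotation         last
    0  $acabbbbacbbcbc  c
    1  abbbbacbbcbc$ac  c
    2  acabbbbacbbcbc$  $
    3  acbbcbc$acabbbb  b
    4  bacbbcbc$acabbb  b
    5  bbacbbcbc$acabb  b
    6  bbbacbbcbc$acab  b
    7  bbbbacbbcbc$aca  a
    8  bbcbc$acabbbbac  c
    9  bc$acabbbbacbbc  c
   10  bcbc$acabbbbacb  b
   11  c$acabbbbacbbcb  b
   12  cabbbbacbbcbc$a  a
   13  cbbcbc$acabbbba  a
   14  cbc$acabbbbacbb  b

cc$bbbbaccbbaab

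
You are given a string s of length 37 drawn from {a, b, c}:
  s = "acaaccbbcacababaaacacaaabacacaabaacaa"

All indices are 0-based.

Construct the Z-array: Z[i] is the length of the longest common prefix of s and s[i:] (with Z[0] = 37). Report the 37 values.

[37, 0, 1, 2, 0, 0, 0, 0, 0, 3, 0, 1, 0, 1, 0, 1, 1, 3, 0, 4, 0, 1, 1, 1, 0, 3, 0, 4, 0, 1, 1, 0, 1, 4, 0, 1, 1]

Z[0]=37
i=1: outside box; Z[1]=0
i=2: outside box; Z[2]=1 extend→box=[2,3)
i=3: outside box; Z[3]=2 extend→box=[3,5)
i=4: min(r-i=1, Z[1]=0)=0; Z[4]=0
i=5: outside box; Z[5]=0
i=6: outside box; Z[6]=0
i=7: outside box; Z[7]=0
i=8: outside box; Z[8]=0
i=9: outside box; Z[9]=3 extend→box=[9,12)
i=10: min(r-i=2, Z[1]=0)=0; Z[10]=0
i=11: min(r-i=1, Z[2]=1)=1; Z[11]=1
i=12: outside box; Z[12]=0
i=13: outside box; Z[13]=1 extend→box=[13,14)
i=14: outside box; Z[14]=0
i=15: outside box; Z[15]=1 extend→box=[15,16)
i=16: outside box; Z[16]=1 extend→box=[16,17)
i=17: outside box; Z[17]=3 extend→box=[17,20)
i=18: min(r-i=2, Z[1]=0)=0; Z[18]=0
i=19: min(r-i=1, Z[2]=1)=1; Z[19]=4 extend→box=[19,23)
i=20: min(r-i=3, Z[1]=0)=0; Z[20]=0
i=21: min(r-i=2, Z[2]=1)=1; Z[21]=1
i=22: min(r-i=1, Z[3]=2)=1; Z[22]=1
i=23: outside box; Z[23]=1 extend→box=[23,24)
i=24: outside box; Z[24]=0
i=25: outside box; Z[25]=3 extend→box=[25,28)
i=26: min(r-i=2, Z[1]=0)=0; Z[26]=0
i=27: min(r-i=1, Z[2]=1)=1; Z[27]=4 extend→box=[27,31)
i=28: min(r-i=3, Z[1]=0)=0; Z[28]=0
i=29: min(r-i=2, Z[2]=1)=1; Z[29]=1
i=30: min(r-i=1, Z[3]=2)=1; Z[30]=1
i=31: outside box; Z[31]=0
i=32: outside box; Z[32]=1 extend→box=[32,33)
i=33: outside box; Z[33]=4 extend→box=[33,37)
i=34: min(r-i=3, Z[1]=0)=0; Z[34]=0
i=35: min(r-i=2, Z[2]=1)=1; Z[35]=1
i=36: min(r-i=1, Z[3]=2)=1; Z[36]=1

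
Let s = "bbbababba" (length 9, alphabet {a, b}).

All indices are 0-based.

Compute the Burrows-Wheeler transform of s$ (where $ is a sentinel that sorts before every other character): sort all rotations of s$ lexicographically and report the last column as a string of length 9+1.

rank  rotation    last
    0  $bbbababba  a
    1  a$bbbababb  b
    2  ababba$bbb  b
    3  abba$bbbab  b
    4  ba$bbbabab  b
    5  bababba$bb  b
    6  babba$bbba  a
    7  bba$bbbaba  a
    8  bbababba$b  b
    9  bbbababba$  $

abbbbbaab$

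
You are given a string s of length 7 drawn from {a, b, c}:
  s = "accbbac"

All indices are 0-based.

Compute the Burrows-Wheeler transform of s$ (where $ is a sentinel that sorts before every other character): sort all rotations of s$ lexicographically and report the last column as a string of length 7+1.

rank  rotation  last
    0  $accbbac  c
    1  ac$accbb  b
    2  accbbac$  $
    3  bac$accb  b
    4  bbac$acc  c
    5  c$accbba  a
    6  cbbac$ac  c
    7  ccbbac$a  a

cb$bcaca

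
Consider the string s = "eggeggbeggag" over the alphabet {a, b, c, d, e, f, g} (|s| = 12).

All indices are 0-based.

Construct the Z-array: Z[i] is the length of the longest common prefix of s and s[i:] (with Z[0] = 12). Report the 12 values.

Z[0]=12
i=1: outside box; Z[1]=0
i=2: outside box; Z[2]=0
i=3: outside box; Z[3]=3 scan→box=[3,6)
i=4: min(r-i=2, Z[1]=0)=0; Z[4]=0
i=5: min(r-i=1, Z[2]=0)=0; Z[5]=0
i=6: outside box; Z[6]=0
i=7: outside box; Z[7]=3 scan→box=[7,10)
i=8: min(r-i=2, Z[1]=0)=0; Z[8]=0
i=9: min(r-i=1, Z[2]=0)=0; Z[9]=0
i=10: outside box; Z[10]=0
i=11: outside box; Z[11]=0

[12, 0, 0, 3, 0, 0, 0, 3, 0, 0, 0, 0]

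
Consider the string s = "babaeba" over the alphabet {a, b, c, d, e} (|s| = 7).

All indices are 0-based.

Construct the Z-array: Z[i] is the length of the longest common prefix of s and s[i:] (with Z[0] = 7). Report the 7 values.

Z[0]=7
i=1: i≥r, start 0; Z[1]=0
i=2: i≥r, start 0; Z[2]=2 grow→box=[2,4)
i=3: min(r-i=1, Z[1]=0)=0; Z[3]=0
i=4: i≥r, start 0; Z[4]=0
i=5: i≥r, start 0; Z[5]=2 grow→box=[5,7)
i=6: min(r-i=1, Z[1]=0)=0; Z[6]=0

[7, 0, 2, 0, 0, 2, 0]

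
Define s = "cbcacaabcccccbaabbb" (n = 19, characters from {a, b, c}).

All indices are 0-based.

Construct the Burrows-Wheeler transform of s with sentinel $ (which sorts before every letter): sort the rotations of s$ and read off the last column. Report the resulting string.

bbcaacbcbacaabc$cccb

rank  rotation              last
    0  $cbcacaabcccccbaabbb  b
    1  aabbb$cbcacaabcccccb  b
    2  aabcccccbaabbb$cbcac  c
    3  abbb$cbcacaabcccccba  a
    4  abcccccbaabbb$cbcaca  a
    5  acaabcccccbaabbb$cbc  c
    6  b$cbcacaabcccccbaabb  b
    7  baabbb$cbcacaabccccc  c
    8  bb$cbcacaabcccccbaab  b
    9  bbb$cbcacaabcccccbaa  a
   10  bcacaabcccccbaabbb$c  c
   11  bcccccbaabbb$cbcacaa  a
   12  caabcccccbaabbb$cbca  a
   13  cacaabcccccbaabbb$cb  b
   14  cbaabbb$cbcacaabcccc  c
   15  cbcacaabcccccbaabbb$  $
   16  ccbaabbb$cbcacaabccc  c
   17  cccbaabbb$cbcacaabcc  c
   18  ccccbaabbb$cbcacaabc  c
   19  cccccbaabbb$cbcacaab  b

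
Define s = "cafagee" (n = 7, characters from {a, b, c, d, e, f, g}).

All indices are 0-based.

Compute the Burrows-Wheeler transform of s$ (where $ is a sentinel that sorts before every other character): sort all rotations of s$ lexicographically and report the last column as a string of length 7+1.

ecf$egaa

rank  rotation  last
    0  $cafagee  e
    1  afagee$c  c
    2  agee$caf  f
    3  cafagee$  $
    4  e$cafage  e
    5  ee$cafag  g
    6  fagee$ca  a
    7  gee$cafa  a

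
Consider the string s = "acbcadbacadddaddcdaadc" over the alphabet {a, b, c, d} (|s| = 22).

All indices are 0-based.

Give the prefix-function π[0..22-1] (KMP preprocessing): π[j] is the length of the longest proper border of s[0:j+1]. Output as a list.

[0, 0, 0, 0, 1, 0, 0, 1, 2, 1, 0, 0, 0, 1, 0, 0, 0, 0, 1, 1, 0, 0]

π[0] = 0
j=1 s[j]='c': π[1]=0 (border '')
j=2 s[j]='b': π[2]=0 (border '')
j=3 s[j]='c': π[3]=0 (border '')
j=4 s[j]='a': π[4]=1 (border 'a')
j=5 s[j]='d': k: 1→0; π[5]=0 (border '')
j=6 s[j]='b': π[6]=0 (border '')
j=7 s[j]='a': π[7]=1 (border 'a')
j=8 s[j]='c': π[8]=2 (border 'ac')
j=9 s[j]='a': k: 2→0; π[9]=1 (border 'a')
j=10 s[j]='d': k: 1→0; π[10]=0 (border '')
j=11 s[j]='d': π[11]=0 (border '')
j=12 s[j]='d': π[12]=0 (border '')
j=13 s[j]='a': π[13]=1 (border 'a')
j=14 s[j]='d': k: 1→0; π[14]=0 (border '')
j=15 s[j]='d': π[15]=0 (border '')
j=16 s[j]='c': π[16]=0 (border '')
j=17 s[j]='d': π[17]=0 (border '')
j=18 s[j]='a': π[18]=1 (border 'a')
j=19 s[j]='a': k: 1→0; π[19]=1 (border 'a')
j=20 s[j]='d': k: 1→0; π[20]=0 (border '')
j=21 s[j]='c': π[21]=0 (border '')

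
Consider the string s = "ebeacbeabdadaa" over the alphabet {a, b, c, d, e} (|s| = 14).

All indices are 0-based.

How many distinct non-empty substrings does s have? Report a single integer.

92

rank | idx | suffix
   0 |  13 | a
   1 |  12 | aa
   2 |   7 | abdadaa
   3 |   3 | acbeabdadaa
   4 |  10 | adaa
   5 |   8 | bdadaa
   6 |   5 | beabdadaa
   7 |   1 | beacbeabdadaa
   8 |   4 | cbeabdadaa
   9 |  11 | daa
  10 |   9 | dadaa
  11 |   6 | eabdadaa
  12 |   2 | eacbeabdadaa
  13 |   0 | ebeacbeabdadaa

SA = [13, 12, 7, 3, 10, 8, 5, 1, 4, 11, 9, 6, 2, 0]
i: (SA[i-1],SA[i]) lcp shared
  1: (13,12) 1 'a'
  2: (12,7) 1 'a'
  3: (7,3) 1 'a'
  4: (3,10) 1 'a'
  5: (10,8) 0 ''
  6: (8,5) 1 'b'
  7: (5,1) 3 'bea'
  8: (1,4) 0 ''
  9: (4,11) 0 ''
  10: (11,9) 2 'da'
  11: (9,6) 0 ''
  12: (6,2) 2 'ea'
  13: (2,0) 1 'e'

n(n+1)/2 = 14·15/2 = 105
Σ LCP = 0 + 1 + 1 + 1 + 1 + 0 + 1 + 3 + 0 + 0 + 2 + 0 + 2 + 1 = 13
distinct = 105 − 13 = 92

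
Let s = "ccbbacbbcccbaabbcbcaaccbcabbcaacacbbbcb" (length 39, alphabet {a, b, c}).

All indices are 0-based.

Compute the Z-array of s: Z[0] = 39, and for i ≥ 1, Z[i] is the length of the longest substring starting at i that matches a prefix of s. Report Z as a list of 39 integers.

[39, 1, 0, 0, 0, 1, 0, 0, 2, 3, 1, 0, 0, 0, 0, 0, 1, 0, 1, 0, 0, 3, 1, 0, 1, 0, 0, 0, 1, 0, 0, 1, 0, 1, 0, 0, 0, 1, 0]

Z[0]=39
i=1: i≥r, start 0; Z[1]=1 grow→box=[1,2)
i=2: i≥r, start 0; Z[2]=0
i=3: i≥r, start 0; Z[3]=0
i=4: i≥r, start 0; Z[4]=0
i=5: i≥r, start 0; Z[5]=1 grow→box=[5,6)
i=6: i≥r, start 0; Z[6]=0
i=7: i≥r, start 0; Z[7]=0
i=8: i≥r, start 0; Z[8]=2 grow→box=[8,10)
i=9: min(r-i=1, Z[1]=1)=1; Z[9]=3 grow→box=[9,12)
i=10: min(r-i=2, Z[1]=1)=1; Z[10]=1
i=11: min(r-i=1, Z[2]=0)=0; Z[11]=0
i=12: i≥r, start 0; Z[12]=0
i=13: i≥r, start 0; Z[13]=0
i=14: i≥r, start 0; Z[14]=0
i=15: i≥r, start 0; Z[15]=0
i=16: i≥r, start 0; Z[16]=1 grow→box=[16,17)
i=17: i≥r, start 0; Z[17]=0
i=18: i≥r, start 0; Z[18]=1 grow→box=[18,19)
i=19: i≥r, start 0; Z[19]=0
i=20: i≥r, start 0; Z[20]=0
i=21: i≥r, start 0; Z[21]=3 grow→box=[21,24)
i=22: min(r-i=2, Z[1]=1)=1; Z[22]=1
i=23: min(r-i=1, Z[2]=0)=0; Z[23]=0
i=24: i≥r, start 0; Z[24]=1 grow→box=[24,25)
i=25: i≥r, start 0; Z[25]=0
i=26: i≥r, start 0; Z[26]=0
i=27: i≥r, start 0; Z[27]=0
i=28: i≥r, start 0; Z[28]=1 grow→box=[28,29)
i=29: i≥r, start 0; Z[29]=0
i=30: i≥r, start 0; Z[30]=0
i=31: i≥r, start 0; Z[31]=1 grow→box=[31,32)
i=32: i≥r, start 0; Z[32]=0
i=33: i≥r, start 0; Z[33]=1 grow→box=[33,34)
i=34: i≥r, start 0; Z[34]=0
i=35: i≥r, start 0; Z[35]=0
i=36: i≥r, start 0; Z[36]=0
i=37: i≥r, start 0; Z[37]=1 grow→box=[37,38)
i=38: i≥r, start 0; Z[38]=0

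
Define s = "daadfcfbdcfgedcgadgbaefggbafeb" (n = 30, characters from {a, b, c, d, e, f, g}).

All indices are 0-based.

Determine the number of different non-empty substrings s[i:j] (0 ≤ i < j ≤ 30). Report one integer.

435

rank→(start, suffix):
  0 → (1, 'aadfcfbdcfgedcgadgbaefggbafeb')
  1 → (2, 'adfcfbdcfgedcgadgbaefggbafeb')
  2 → (16, 'adgbaefggbafeb')
  3 → (20, 'aefggbafeb')
  4 → (26, 'afeb')
  5 → (29, 'b')
  6 → (19, 'baefggbafeb')
  7 → (25, 'bafeb')
  8 → (7, 'bdcfgedcgadgbaefggbafeb')
  9 → (5, 'cfbdcfgedcgadgbaefggbafeb')
  10 → (9, 'cfgedcgadgbaefggbafeb')
  11 → (14, 'cgadgbaefggbafeb')
  12 → (0, 'daadfcfbdcfgedcgadgbaefggbafeb')
  13 → (8, 'dcfgedcgadgbaefggbafeb')
  14 → (13, 'dcgadgbaefggbafeb')
  15 → (3, 'dfcfbdcfgedcgadgbaefggbafeb')
  16 → (17, 'dgbaefggbafeb')
  17 → (28, 'eb')
  18 → (12, 'edcgadgbaefggbafeb')
  19 → (21, 'efggbafeb')
  20 → (6, 'fbdcfgedcgadgbaefggbafeb')
  21 → (4, 'fcfbdcfgedcgadgbaefggbafeb')
  22 → (27, 'feb')
  23 → (10, 'fgedcgadgbaefggbafeb')
  24 → (22, 'fggbafeb')
  25 → (15, 'gadgbaefggbafeb')
  26 → (18, 'gbaefggbafeb')
  27 → (24, 'gbafeb')
  28 → (11, 'gedcgadgbaefggbafeb')
  29 → (23, 'ggbafeb')

SA = [1, 2, 16, 20, 26, 29, 19, 25, 7, 5, 9, 14, 0, 8, 13, 3, 17, 28, 12, 21, 6, 4, 27, 10, 22, 15, 18, 24, 11, 23]
rank  pair      lcp
   1  s[1:],s[2:]  1  'a'
   2  s[2:],s[16:]  2  'ad'
   3  s[16:],s[20:]  1  'a'
   4  s[20:],s[26:]  1  'a'
   5  s[26:],s[29:]  0  ''
   6  s[29:],s[19:]  1  'b'
   7  s[19:],s[25:]  2  'ba'
   8  s[25:],s[7:]  1  'b'
   9  s[7:],s[5:]  0  ''
  10  s[5:],s[9:]  2  'cf'
  11  s[9:],s[14:]  1  'c'
  12  s[14:],s[0:]  0  ''
  13  s[0:],s[8:]  1  'd'
  14  s[8:],s[13:]  2  'dc'
  15  s[13:],s[3:]  1  'd'
  16  s[3:],s[17:]  1  'd'
  17  s[17:],s[28:]  0  ''
  18  s[28:],s[12:]  1  'e'
  19  s[12:],s[21:]  1  'e'
  20  s[21:],s[6:]  0  ''
  21  s[6:],s[4:]  1  'f'
  22  s[4:],s[27:]  1  'f'
  23  s[27:],s[10:]  1  'f'
  24  s[10:],s[22:]  2  'fg'
  25  s[22:],s[15:]  0  ''
  26  s[15:],s[18:]  1  'g'
  27  s[18:],s[24:]  3  'gba'
  28  s[24:],s[11:]  1  'g'
  29  s[11:],s[23:]  1  'g'

n(n+1)/2 = 30·31/2 = 465
Σ LCP = 0 + 1 + 2 + 1 + 1 + 0 + 1 + 2 + 1 + 0 + 2 + 1 + 0 + 1 + 2 + 1 + 1 + 0 + 1 + 1 + 0 + 1 + 1 + 1 + 2 + 0 + 1 + 3 + 1 + 1 = 30
distinct = 465 − 30 = 435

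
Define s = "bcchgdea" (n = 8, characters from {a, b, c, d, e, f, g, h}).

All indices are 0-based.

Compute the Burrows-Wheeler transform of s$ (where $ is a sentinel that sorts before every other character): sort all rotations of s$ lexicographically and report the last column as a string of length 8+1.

ae$bcgdhc

rank  rotation   last
    0  $bcchgdea  a
    1  a$bcchgde  e
    2  bcchgdea$  $
    3  cchgdea$b  b
    4  chgdea$bc  c
    5  dea$bcchg  g
    6  ea$bcchgd  d
    7  gdea$bcch  h
    8  hgdea$bcc  c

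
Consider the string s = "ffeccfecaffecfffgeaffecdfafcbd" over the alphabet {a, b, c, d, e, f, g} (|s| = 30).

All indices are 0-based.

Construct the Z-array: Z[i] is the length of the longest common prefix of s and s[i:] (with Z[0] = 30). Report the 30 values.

Z[0]=30
i=1: i≥r, start 0; Z[1]=1 scan→box=[1,2)
i=2: i≥r, start 0; Z[2]=0
i=3: i≥r, start 0; Z[3]=0
i=4: i≥r, start 0; Z[4]=0
i=5: i≥r, start 0; Z[5]=1 scan→box=[5,6)
i=6: i≥r, start 0; Z[6]=0
i=7: i≥r, start 0; Z[7]=0
i=8: i≥r, start 0; Z[8]=0
i=9: i≥r, start 0; Z[9]=4 scan→box=[9,13)
i=10: min(r-i=3, Z[1]=1)=1; Z[10]=1
i=11: min(r-i=2, Z[2]=0)=0; Z[11]=0
i=12: min(r-i=1, Z[3]=0)=0; Z[12]=0
i=13: i≥r, start 0; Z[13]=2 scan→box=[13,15)
i=14: min(r-i=1, Z[1]=1)=1; Z[14]=2 scan→box=[14,16)
i=15: min(r-i=1, Z[1]=1)=1; Z[15]=1
i=16: i≥r, start 0; Z[16]=0
i=17: i≥r, start 0; Z[17]=0
i=18: i≥r, start 0; Z[18]=0
i=19: i≥r, start 0; Z[19]=4 scan→box=[19,23)
i=20: min(r-i=3, Z[1]=1)=1; Z[20]=1
i=21: min(r-i=2, Z[2]=0)=0; Z[21]=0
i=22: min(r-i=1, Z[3]=0)=0; Z[22]=0
i=23: i≥r, start 0; Z[23]=0
i=24: i≥r, start 0; Z[24]=1 scan→box=[24,25)
i=25: i≥r, start 0; Z[25]=0
i=26: i≥r, start 0; Z[26]=1 scan→box=[26,27)
i=27: i≥r, start 0; Z[27]=0
i=28: i≥r, start 0; Z[28]=0
i=29: i≥r, start 0; Z[29]=0

[30, 1, 0, 0, 0, 1, 0, 0, 0, 4, 1, 0, 0, 2, 2, 1, 0, 0, 0, 4, 1, 0, 0, 0, 1, 0, 1, 0, 0, 0]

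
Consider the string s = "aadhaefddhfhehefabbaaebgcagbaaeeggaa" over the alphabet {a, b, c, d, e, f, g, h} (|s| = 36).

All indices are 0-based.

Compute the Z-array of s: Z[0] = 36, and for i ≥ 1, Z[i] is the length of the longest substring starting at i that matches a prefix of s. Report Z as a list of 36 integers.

Z[0]=36
i=1: outside box; Z[1]=1 grow→box=[1,2)
i=2: outside box; Z[2]=0
i=3: outside box; Z[3]=0
i=4: outside box; Z[4]=1 grow→box=[4,5)
i=5: outside box; Z[5]=0
i=6: outside box; Z[6]=0
i=7: outside box; Z[7]=0
i=8: outside box; Z[8]=0
i=9: outside box; Z[9]=0
i=10: outside box; Z[10]=0
i=11: outside box; Z[11]=0
i=12: outside box; Z[12]=0
i=13: outside box; Z[13]=0
i=14: outside box; Z[14]=0
i=15: outside box; Z[15]=0
i=16: outside box; Z[16]=1 grow→box=[16,17)
i=17: outside box; Z[17]=0
i=18: outside box; Z[18]=0
i=19: outside box; Z[19]=2 grow→box=[19,21)
i=20: min(r-i=1, Z[1]=1)=1; Z[20]=1
i=21: outside box; Z[21]=0
i=22: outside box; Z[22]=0
i=23: outside box; Z[23]=0
i=24: outside box; Z[24]=0
i=25: outside box; Z[25]=1 grow→box=[25,26)
i=26: outside box; Z[26]=0
i=27: outside box; Z[27]=0
i=28: outside box; Z[28]=2 grow→box=[28,30)
i=29: min(r-i=1, Z[1]=1)=1; Z[29]=1
i=30: outside box; Z[30]=0
i=31: outside box; Z[31]=0
i=32: outside box; Z[32]=0
i=33: outside box; Z[33]=0
i=34: outside box; Z[34]=2 grow→box=[34,36)
i=35: min(r-i=1, Z[1]=1)=1; Z[35]=1

[36, 1, 0, 0, 1, 0, 0, 0, 0, 0, 0, 0, 0, 0, 0, 0, 1, 0, 0, 2, 1, 0, 0, 0, 0, 1, 0, 0, 2, 1, 0, 0, 0, 0, 2, 1]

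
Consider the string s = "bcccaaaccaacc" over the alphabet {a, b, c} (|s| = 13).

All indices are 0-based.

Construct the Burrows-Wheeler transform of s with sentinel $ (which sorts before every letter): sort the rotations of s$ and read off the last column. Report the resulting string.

cccaaa$cccacab

rank  rotation        last
    0  $bcccaaaccaacc  c
    1  aaaccaacc$bccc  c
    2  aacc$bcccaaacc  c
    3  aaccaacc$bccca  a
    4  acc$bcccaaacca  a
    5  accaacc$bcccaa  a
    6  bcccaaaccaacc$  $
    7  c$bcccaaaccaac  c
    8  caaaccaacc$bcc  c
    9  caacc$bcccaaac  c
   10  cc$bcccaaaccaa  a
   11  ccaaaccaacc$bc  c
   12  ccaacc$bcccaaa  a
   13  cccaaaccaacc$b  b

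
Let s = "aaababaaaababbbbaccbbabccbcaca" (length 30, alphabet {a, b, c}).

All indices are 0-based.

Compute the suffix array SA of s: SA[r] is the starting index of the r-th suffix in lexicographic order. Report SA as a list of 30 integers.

rank→(start, suffix):
  0 → (29, 'a')
  1 → (6, 'aaaababbbbaccbbabccbcaca')
  2 → (0, 'aaababaaaababbbbaccbbabccbcaca')
  3 → (7, 'aaababbbbaccbbabccbcaca')
  4 → (1, 'aababaaaababbbbaccbbabccbcaca')
  5 → (8, 'aababbbbaccbbabccbcaca')
  6 → (4, 'abaaaababbbbaccbbabccbcaca')
  7 → (2, 'ababaaaababbbbaccbbabccbcaca')
  8 → (9, 'ababbbbaccbbabccbcaca')
  9 → (11, 'abbbbaccbbabccbcaca')
  10 → (21, 'abccbcaca')
  11 → (27, 'aca')
  12 → (16, 'accbbabccbcaca')
  13 → (5, 'baaaababbbbaccbbabccbcaca')
  14 → (3, 'babaaaababbbbaccbbabccbcaca')
  15 → (10, 'babbbbaccbbabccbcaca')
  16 → (20, 'babccbcaca')
  17 → (15, 'baccbbabccbcaca')
  18 → (19, 'bbabccbcaca')
  19 → (14, 'bbaccbbabccbcaca')
  20 → (13, 'bbbaccbbabccbcaca')
  21 → (12, 'bbbbaccbbabccbcaca')
  22 → (25, 'bcaca')
  23 → (22, 'bccbcaca')
  24 → (28, 'ca')
  25 → (26, 'caca')
  26 → (18, 'cbbabccbcaca')
  27 → (24, 'cbcaca')
  28 → (17, 'ccbbabccbcaca')
  29 → (23, 'ccbcaca')

[29, 6, 0, 7, 1, 8, 4, 2, 9, 11, 21, 27, 16, 5, 3, 10, 20, 15, 19, 14, 13, 12, 25, 22, 28, 26, 18, 24, 17, 23]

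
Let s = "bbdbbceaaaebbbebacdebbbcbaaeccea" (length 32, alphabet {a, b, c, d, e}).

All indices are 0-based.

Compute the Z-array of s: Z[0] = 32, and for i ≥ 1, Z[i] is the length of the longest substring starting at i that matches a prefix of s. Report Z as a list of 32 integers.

[32, 1, 0, 2, 1, 0, 0, 0, 0, 0, 0, 2, 2, 1, 0, 1, 0, 0, 0, 0, 2, 2, 1, 0, 1, 0, 0, 0, 0, 0, 0, 0]

Z[0]=32
i=1: i≥r, start 0; Z[1]=1 grow→box=[1,2)
i=2: i≥r, start 0; Z[2]=0
i=3: i≥r, start 0; Z[3]=2 grow→box=[3,5)
i=4: min(r-i=1, Z[1]=1)=1; Z[4]=1
i=5: i≥r, start 0; Z[5]=0
i=6: i≥r, start 0; Z[6]=0
i=7: i≥r, start 0; Z[7]=0
i=8: i≥r, start 0; Z[8]=0
i=9: i≥r, start 0; Z[9]=0
i=10: i≥r, start 0; Z[10]=0
i=11: i≥r, start 0; Z[11]=2 grow→box=[11,13)
i=12: min(r-i=1, Z[1]=1)=1; Z[12]=2 grow→box=[12,14)
i=13: min(r-i=1, Z[1]=1)=1; Z[13]=1
i=14: i≥r, start 0; Z[14]=0
i=15: i≥r, start 0; Z[15]=1 grow→box=[15,16)
i=16: i≥r, start 0; Z[16]=0
i=17: i≥r, start 0; Z[17]=0
i=18: i≥r, start 0; Z[18]=0
i=19: i≥r, start 0; Z[19]=0
i=20: i≥r, start 0; Z[20]=2 grow→box=[20,22)
i=21: min(r-i=1, Z[1]=1)=1; Z[21]=2 grow→box=[21,23)
i=22: min(r-i=1, Z[1]=1)=1; Z[22]=1
i=23: i≥r, start 0; Z[23]=0
i=24: i≥r, start 0; Z[24]=1 grow→box=[24,25)
i=25: i≥r, start 0; Z[25]=0
i=26: i≥r, start 0; Z[26]=0
i=27: i≥r, start 0; Z[27]=0
i=28: i≥r, start 0; Z[28]=0
i=29: i≥r, start 0; Z[29]=0
i=30: i≥r, start 0; Z[30]=0
i=31: i≥r, start 0; Z[31]=0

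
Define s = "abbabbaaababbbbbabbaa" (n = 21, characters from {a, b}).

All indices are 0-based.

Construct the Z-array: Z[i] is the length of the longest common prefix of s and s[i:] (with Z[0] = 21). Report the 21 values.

Z[0]=21
i=1: fresh scan; Z[1]=0
i=2: fresh scan; Z[2]=0
i=3: fresh scan; Z[3]=4 scan→box=[3,7)
i=4: min(r-i=3, Z[1]=0)=0; Z[4]=0
i=5: min(r-i=2, Z[2]=0)=0; Z[5]=0
i=6: min(r-i=1, Z[3]=4)=1; Z[6]=1
i=7: fresh scan; Z[7]=1 scan→box=[7,8)
i=8: fresh scan; Z[8]=2 scan→box=[8,10)
i=9: min(r-i=1, Z[1]=0)=0; Z[9]=0
i=10: fresh scan; Z[10]=3 scan→box=[10,13)
i=11: min(r-i=2, Z[1]=0)=0; Z[11]=0
i=12: min(r-i=1, Z[2]=0)=0; Z[12]=0
i=13: fresh scan; Z[13]=0
i=14: fresh scan; Z[14]=0
i=15: fresh scan; Z[15]=0
i=16: fresh scan; Z[16]=4 scan→box=[16,20)
i=17: min(r-i=3, Z[1]=0)=0; Z[17]=0
i=18: min(r-i=2, Z[2]=0)=0; Z[18]=0
i=19: min(r-i=1, Z[3]=4)=1; Z[19]=1
i=20: fresh scan; Z[20]=1 scan→box=[20,21)

[21, 0, 0, 4, 0, 0, 1, 1, 2, 0, 3, 0, 0, 0, 0, 0, 4, 0, 0, 1, 1]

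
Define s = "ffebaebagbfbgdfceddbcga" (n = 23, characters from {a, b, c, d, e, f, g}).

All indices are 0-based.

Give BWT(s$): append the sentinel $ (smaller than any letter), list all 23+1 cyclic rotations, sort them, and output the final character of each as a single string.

rank  rotation                  last
    0  $ffebaebagbfbgdfceddbcga  a
    1  a$ffebaebagbfbgdfceddbcg  g
    2  aebagbfbgdfceddbcga$ffeb  b
    3  agbfbgdfceddbcga$ffebaeb  b
    4  baebagbfbgdfceddbcga$ffe  e
    5  bagbfbgdfceddbcga$ffebae  e
    6  bcga$ffebaebagbfbgdfcedd  d
    7  bfbgdfceddbcga$ffebaebag  g
    8  bgdfceddbcga$ffebaebagbf  f
    9  ceddbcga$ffebaebagbfbgdf  f
   10  cga$ffebaebagbfbgdfceddb  b
   11  dbcga$ffebaebagbfbgdfced  d
   12  ddbcga$ffebaebagbfbgdfce  e
   13  dfceddbcga$ffebaebagbfbg  g
   14  ebaebagbfbgdfceddbcga$ff  f
   15  ebagbfbgdfceddbcga$ffeba  a
   16  eddbcga$ffebaebagbfbgdfc  c
   17  fbgdfceddbcga$ffebaebagb  b
   18  fceddbcga$ffebaebagbfbgd  d
   19  febaebagbfbgdfceddbcga$f  f
   20  ffebaebagbfbgdfceddbcga$  $
   21  ga$ffebaebagbfbgdfceddbc  c
   22  gbfbgdfceddbcga$ffebaeba  a
   23  gdfceddbcga$ffebaebagbfb  b

agbbeedgffbdegfacbdf$cab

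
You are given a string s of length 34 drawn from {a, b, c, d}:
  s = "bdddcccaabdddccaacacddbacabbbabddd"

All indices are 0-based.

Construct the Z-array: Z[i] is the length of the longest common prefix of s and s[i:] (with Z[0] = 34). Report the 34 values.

Z[0]=34
i=1: i≥r, start 0; Z[1]=0
i=2: i≥r, start 0; Z[2]=0
i=3: i≥r, start 0; Z[3]=0
i=4: i≥r, start 0; Z[4]=0
i=5: i≥r, start 0; Z[5]=0
i=6: i≥r, start 0; Z[6]=0
i=7: i≥r, start 0; Z[7]=0
i=8: i≥r, start 0; Z[8]=0
i=9: i≥r, start 0; Z[9]=6 extend→box=[9,15)
i=10: min(r-i=5, Z[1]=0)=0; Z[10]=0
i=11: min(r-i=4, Z[2]=0)=0; Z[11]=0
i=12: min(r-i=3, Z[3]=0)=0; Z[12]=0
i=13: min(r-i=2, Z[4]=0)=0; Z[13]=0
i=14: min(r-i=1, Z[5]=0)=0; Z[14]=0
i=15: i≥r, start 0; Z[15]=0
i=16: i≥r, start 0; Z[16]=0
i=17: i≥r, start 0; Z[17]=0
i=18: i≥r, start 0; Z[18]=0
i=19: i≥r, start 0; Z[19]=0
i=20: i≥r, start 0; Z[20]=0
i=21: i≥r, start 0; Z[21]=0
i=22: i≥r, start 0; Z[22]=1 extend→box=[22,23)
i=23: i≥r, start 0; Z[23]=0
i=24: i≥r, start 0; Z[24]=0
i=25: i≥r, start 0; Z[25]=0
i=26: i≥r, start 0; Z[26]=1 extend→box=[26,27)
i=27: i≥r, start 0; Z[27]=1 extend→box=[27,28)
i=28: i≥r, start 0; Z[28]=1 extend→box=[28,29)
i=29: i≥r, start 0; Z[29]=0
i=30: i≥r, start 0; Z[30]=4 extend→box=[30,34)
i=31: min(r-i=3, Z[1]=0)=0; Z[31]=0
i=32: min(r-i=2, Z[2]=0)=0; Z[32]=0
i=33: min(r-i=1, Z[3]=0)=0; Z[33]=0

[34, 0, 0, 0, 0, 0, 0, 0, 0, 6, 0, 0, 0, 0, 0, 0, 0, 0, 0, 0, 0, 0, 1, 0, 0, 0, 1, 1, 1, 0, 4, 0, 0, 0]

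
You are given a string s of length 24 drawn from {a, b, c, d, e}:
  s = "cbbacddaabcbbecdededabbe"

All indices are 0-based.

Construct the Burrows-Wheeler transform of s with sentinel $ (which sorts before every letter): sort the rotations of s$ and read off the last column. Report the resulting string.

eddabbcacabb$baedececbbdd

rank  rotation                   last
    0  $cbbacddaabcbbecdededabbe  e
    1  aabcbbecdededabbe$cbbacdd  d
    2  abbe$cbbacddaabcbbecdeded  d
    3  abcbbecdededabbe$cbbacdda  a
    4  acddaabcbbecdededabbe$cbb  b
    5  bacddaabcbbecdededabbe$cb  b
    6  bbacddaabcbbecdededabbe$c  c
    7  bbe$cbbacddaabcbbecdededa  a
    8  bbecdededabbe$cbbacddaabc  c
    9  bcbbecdededabbe$cbbacddaa  a
   10  be$cbbacddaabcbbecdededab  b
   11  becdededabbe$cbbacddaabcb  b
   12  cbbacddaabcbbecdededabbe$  $
   13  cbbecdededabbe$cbbacddaab  b
   14  cddaabcbbecdededabbe$cbba  a
   15  cdededabbe$cbbacddaabcbbe  e
   16  daabcbbecdededabbe$cbbacd  d
   17  dabbe$cbbacddaabcbbecdede  e
   18  ddaabcbbecdededabbe$cbbac  c
   19  dedabbe$cbbacddaabcbbecde  e
   20  dededabbe$cbbacddaabcbbec  c
   21  e$cbbacddaabcbbecdededabb  b
   22  ecdededabbe$cbbacddaabcbb  b
   23  edabbe$cbbacddaabcbbecded  d
   24  ededabbe$cbbacddaabcbbecd  d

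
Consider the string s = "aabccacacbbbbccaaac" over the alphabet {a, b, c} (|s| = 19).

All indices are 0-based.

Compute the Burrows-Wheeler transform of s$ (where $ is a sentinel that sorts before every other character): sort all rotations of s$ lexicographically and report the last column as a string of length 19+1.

cc$aaacccbbbaaccaabb

rank  rotation              last
    0  $aabccacacbbbbccaaac  c
    1  aaac$aabccacacbbbbcc  c
    2  aabccacacbbbbccaaac$  $
    3  aac$aabccacacbbbbcca  a
    4  abccacacbbbbccaaac$a  a
    5  ac$aabccacacbbbbccaa  a
    6  acacbbbbccaaac$aabcc  c
    7  acbbbbccaaac$aabccac  c
    8  bbbbccaaac$aabccacac  c
    9  bbbccaaac$aabccacacb  b
   10  bbccaaac$aabccacacbb  b
   11  bccaaac$aabccacacbbb  b
   12  bccacacbbbbccaaac$aa  a
   13  c$aabccacacbbbbccaaa  a
   14  caaac$aabccacacbbbbc  c
   15  cacacbbbbccaaac$aabc  c
   16  cacbbbbccaaac$aabcca  a
   17  cbbbbccaaac$aabccaca  a
   18  ccaaac$aabccacacbbbb  b
   19  ccacacbbbbccaaac$aab  b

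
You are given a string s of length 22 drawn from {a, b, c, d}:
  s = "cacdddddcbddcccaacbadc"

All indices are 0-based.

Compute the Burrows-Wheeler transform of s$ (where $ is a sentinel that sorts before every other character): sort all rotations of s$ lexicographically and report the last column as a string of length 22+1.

rank  rotation                 last
    0  $cacdddddcbddcccaacbadc  c
    1  aacbadc$cacdddddcbddccc  c
    2  acbadc$cacdddddcbddccca  a
    3  acdddddcbddcccaacbadc$c  c
    4  adc$cacdddddcbddcccaacb  b
    5  badc$cacdddddcbddcccaac  c
    6  bddcccaacbadc$cacdddddc  c
    7  c$cacdddddcbddcccaacbad  d
    8  caacbadc$cacdddddcbddcc  c
    9  cacdddddcbddcccaacbadc$  $
   10  cbadc$cacdddddcbddcccaa  a
   11  cbddcccaacbadc$cacddddd  d
   12  ccaacbadc$cacdddddcbddc  c
   13  cccaacbadc$cacdddddcbdd  d
   14  cdddddcbddcccaacbadc$ca  a
   15  dc$cacdddddcbddcccaacba  a
   16  dcbddcccaacbadc$cacdddd  d
   17  dcccaacbadc$cacdddddcbd  d
   18  ddcbddcccaacbadc$cacddd  d
   19  ddcccaacbadc$cacdddddcb  b
   20  dddcbddcccaacbadc$cacdd  d
   21  ddddcbddcccaacbadc$cacd  d
   22  dddddcbddcccaacbadc$cac  c

ccacbccdc$adcdaadddbddc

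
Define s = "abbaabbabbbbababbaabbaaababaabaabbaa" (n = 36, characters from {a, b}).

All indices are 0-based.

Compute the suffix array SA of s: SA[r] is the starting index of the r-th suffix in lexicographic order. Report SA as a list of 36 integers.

[35, 34, 21, 27, 22, 30, 17, 3, 25, 28, 23, 12, 31, 18, 14, 0, 4, 7, 33, 20, 26, 29, 16, 2, 24, 11, 13, 6, 32, 19, 15, 1, 10, 5, 9, 8]

rank→(start, suffix):
  0 → (35, 'a')
  1 → (34, 'aa')
  2 → (21, 'aaababaabaabbaa')
  3 → (27, 'aabaabbaa')
  4 → (22, 'aababaabaabbaa')
  5 → (30, 'aabbaa')
  6 → (17, 'aabbaaababaabaabbaa')
  7 → (3, 'aabbabbbbababbaabbaaababaabaabbaa')
  8 → (25, 'abaabaabbaa')
  9 → (28, 'abaabbaa')
  10 → (23, 'ababaabaabbaa')
  11 → (12, 'ababbaabbaaababaabaabbaa')
  12 → (31, 'abbaa')
  13 → (18, 'abbaaababaabaabbaa')
  14 → (14, 'abbaabbaaababaabaabbaa')
  15 → (0, 'abbaabbabbbbababbaabbaaababaabaabbaa')
  16 → (4, 'abbabbbbababbaabbaaababaabaabbaa')
  17 → (7, 'abbbbababbaabbaaababaabaabbaa')
  18 → (33, 'baa')
  19 → (20, 'baaababaabaabbaa')
  20 → (26, 'baabaabbaa')
  21 → (29, 'baabbaa')
  22 → (16, 'baabbaaababaabaabbaa')
  23 → (2, 'baabbabbbbababbaabbaaababaabaabbaa')
  24 → (24, 'babaabaabbaa')
  25 → (11, 'bababbaabbaaababaabaabbaa')
  26 → (13, 'babbaabbaaababaabaabbaa')
  27 → (6, 'babbbbababbaabbaaababaabaabbaa')
  28 → (32, 'bbaa')
  29 → (19, 'bbaaababaabaabbaa')
  30 → (15, 'bbaabbaaababaabaabbaa')
  31 → (1, 'bbaabbabbbbababbaabbaaababaabaabbaa')
  32 → (10, 'bbababbaabbaaababaabaabbaa')
  33 → (5, 'bbabbbbababbaabbaaababaabaabbaa')
  34 → (9, 'bbbababbaabbaaababaabaabbaa')
  35 → (8, 'bbbbababbaabbaaababaabaabbaa')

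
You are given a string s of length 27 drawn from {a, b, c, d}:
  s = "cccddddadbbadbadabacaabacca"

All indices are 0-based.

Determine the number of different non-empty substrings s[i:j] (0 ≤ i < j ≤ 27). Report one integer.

335

rank→(start, suffix):
  0 → (26, 'a')
  1 → (20, 'aabacca')
  2 → (16, 'abacaabacca')
  3 → (21, 'abacca')
  4 → (18, 'acaabacca')
  5 → (23, 'acca')
  6 → (14, 'adabacaabacca')
  7 → (11, 'adbadabacaabacca')
  8 → (7, 'adbbadbadabacaabacca')
  9 → (17, 'bacaabacca')
  10 → (22, 'bacca')
  11 → (13, 'badabacaabacca')
  12 → (10, 'badbadabacaabacca')
  13 → (9, 'bbadbadabacaabacca')
  14 → (25, 'ca')
  15 → (19, 'caabacca')
  16 → (24, 'cca')
  17 → (0, 'cccddddadbbadbadabacaabacca')
  18 → (1, 'ccddddadbbadbadabacaabacca')
  19 → (2, 'cddddadbbadbadabacaabacca')
  20 → (15, 'dabacaabacca')
  21 → (6, 'dadbbadbadabacaabacca')
  22 → (12, 'dbadabacaabacca')
  23 → (8, 'dbbadbadabacaabacca')
  24 → (5, 'ddadbbadbadabacaabacca')
  25 → (4, 'dddadbbadbadabacaabacca')
  26 → (3, 'ddddadbbadbadabacaabacca')

SA = [26, 20, 16, 21, 18, 23, 14, 11, 7, 17, 22, 13, 10, 9, 25, 19, 24, 0, 1, 2, 15, 6, 12, 8, 5, 4, 3]
[i] adj suffixes → lcp
  [1] 26/20 → 1 ('a')
  [2] 20/16 → 1 ('a')
  [3] 16/21 → 4 ('abac')
  [4] 21/18 → 1 ('a')
  [5] 18/23 → 2 ('ac')
  [6] 23/14 → 1 ('a')
  [7] 14/11 → 2 ('ad')
  [8] 11/7 → 3 ('adb')
  [9] 7/17 → 0 ('')
  [10] 17/22 → 3 ('bac')
  [11] 22/13 → 2 ('ba')
  [12] 13/10 → 3 ('bad')
  [13] 10/9 → 1 ('b')
  [14] 9/25 → 0 ('')
  [15] 25/19 → 2 ('ca')
  [16] 19/24 → 1 ('c')
  [17] 24/0 → 2 ('cc')
  [18] 0/1 → 2 ('cc')
  [19] 1/2 → 1 ('c')
  [20] 2/15 → 0 ('')
  [21] 15/6 → 2 ('da')
  [22] 6/12 → 1 ('d')
  [23] 12/8 → 2 ('db')
  [24] 8/5 → 1 ('d')
  [25] 5/4 → 2 ('dd')
  [26] 4/3 → 3 ('ddd')

n(n+1)/2 = 27·28/2 = 378
Σ LCP = 0 + 1 + 1 + 4 + 1 + 2 + 1 + 2 + 3 + 0 + 3 + 2 + 3 + 1 + 0 + 2 + 1 + 2 + 2 + 1 + 0 + 2 + 1 + 2 + 1 + 2 + 3 = 43
distinct = 378 − 43 = 335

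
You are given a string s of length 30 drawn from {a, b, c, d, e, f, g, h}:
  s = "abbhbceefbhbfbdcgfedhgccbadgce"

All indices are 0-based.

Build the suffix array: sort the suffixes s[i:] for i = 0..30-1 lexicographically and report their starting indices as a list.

rank | idx | suffix
   0 |   0 | abbhbceefbhbfbdcgfedhgccbadgce
   1 |  25 | adgce
   2 |  24 | badgce
   3 |   1 | bbhbceefbhbfbdcgfedhgccbadgce
   4 |   4 | bceefbhbfbdcgfedhgccbadgce
   5 |  13 | bdcgfedhgccbadgce
   6 |  11 | bfbdcgfedhgccbadgce
   7 |   2 | bhbceefbhbfbdcgfedhgccbadgce
   8 |   9 | bhbfbdcgfedhgccbadgce
   9 |  23 | cbadgce
  10 |  22 | ccbadgce
  11 |  28 | ce
  12 |   5 | ceefbhbfbdcgfedhgccbadgce
  13 |  15 | cgfedhgccbadgce
  14 |  14 | dcgfedhgccbadgce
  15 |  26 | dgce
  16 |  19 | dhgccbadgce
  17 |  29 | e
  18 |  18 | edhgccbadgce
  19 |   6 | eefbhbfbdcgfedhgccbadgce
  20 |   7 | efbhbfbdcgfedhgccbadgce
  21 |  12 | fbdcgfedhgccbadgce
  22 |   8 | fbhbfbdcgfedhgccbadgce
  23 |  17 | fedhgccbadgce
  24 |  21 | gccbadgce
  25 |  27 | gce
  26 |  16 | gfedhgccbadgce
  27 |   3 | hbceefbhbfbdcgfedhgccbadgce
  28 |  10 | hbfbdcgfedhgccbadgce
  29 |  20 | hgccbadgce

[0, 25, 24, 1, 4, 13, 11, 2, 9, 23, 22, 28, 5, 15, 14, 26, 19, 29, 18, 6, 7, 12, 8, 17, 21, 27, 16, 3, 10, 20]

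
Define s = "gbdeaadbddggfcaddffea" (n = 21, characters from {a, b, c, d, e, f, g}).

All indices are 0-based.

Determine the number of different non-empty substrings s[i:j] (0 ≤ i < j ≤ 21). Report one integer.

rank→(start, suffix):
  0 → (20, 'a')
  1 → (4, 'aadbddggfcaddffea')
  2 → (5, 'adbddggfcaddffea')
  3 → (14, 'addffea')
  4 → (7, 'bddggfcaddffea')
  5 → (1, 'bdeaadbddggfcaddffea')
  6 → (13, 'caddffea')
  7 → (6, 'dbddggfcaddffea')
  8 → (15, 'ddffea')
  9 → (8, 'ddggfcaddffea')
  10 → (2, 'deaadbddggfcaddffea')
  11 → (16, 'dffea')
  12 → (9, 'dggfcaddffea')
  13 → (19, 'ea')
  14 → (3, 'eaadbddggfcaddffea')
  15 → (12, 'fcaddffea')
  16 → (18, 'fea')
  17 → (17, 'ffea')
  18 → (0, 'gbdeaadbddggfcaddffea')
  19 → (11, 'gfcaddffea')
  20 → (10, 'ggfcaddffea')

SA = [20, 4, 5, 14, 7, 1, 13, 6, 15, 8, 2, 16, 9, 19, 3, 12, 18, 17, 0, 11, 10]
i: (SA[i-1],SA[i]) lcp shared
  1: (20,4) 1 'a'
  2: (4,5) 1 'a'
  3: (5,14) 2 'ad'
  4: (14,7) 0 ''
  5: (7,1) 2 'bd'
  6: (1,13) 0 ''
  7: (13,6) 0 ''
  8: (6,15) 1 'd'
  9: (15,8) 2 'dd'
  10: (8,2) 1 'd'
  11: (2,16) 1 'd'
  12: (16,9) 1 'd'
  13: (9,19) 0 ''
  14: (19,3) 2 'ea'
  15: (3,12) 0 ''
  16: (12,18) 1 'f'
  17: (18,17) 1 'f'
  18: (17,0) 0 ''
  19: (0,11) 1 'g'
  20: (11,10) 1 'g'

n(n+1)/2 = 21·22/2 = 231
Σ LCP = 0 + 1 + 1 + 2 + 0 + 2 + 0 + 0 + 1 + 2 + 1 + 1 + 1 + 0 + 2 + 0 + 1 + 1 + 0 + 1 + 1 = 18
distinct = 231 − 18 = 213

213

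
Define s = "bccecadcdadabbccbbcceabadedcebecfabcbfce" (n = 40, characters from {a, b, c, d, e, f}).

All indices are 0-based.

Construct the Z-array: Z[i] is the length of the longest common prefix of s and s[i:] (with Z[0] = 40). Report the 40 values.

[40, 0, 0, 0, 0, 0, 0, 0, 0, 0, 0, 0, 1, 3, 0, 0, 1, 4, 0, 0, 0, 0, 1, 0, 0, 0, 0, 0, 0, 1, 0, 0, 0, 0, 2, 0, 1, 0, 0, 0]

Z[0]=40
i=1: i≥r, start 0; Z[1]=0
i=2: i≥r, start 0; Z[2]=0
i=3: i≥r, start 0; Z[3]=0
i=4: i≥r, start 0; Z[4]=0
i=5: i≥r, start 0; Z[5]=0
i=6: i≥r, start 0; Z[6]=0
i=7: i≥r, start 0; Z[7]=0
i=8: i≥r, start 0; Z[8]=0
i=9: i≥r, start 0; Z[9]=0
i=10: i≥r, start 0; Z[10]=0
i=11: i≥r, start 0; Z[11]=0
i=12: i≥r, start 0; Z[12]=1 extend→box=[12,13)
i=13: i≥r, start 0; Z[13]=3 extend→box=[13,16)
i=14: min(r-i=2, Z[1]=0)=0; Z[14]=0
i=15: min(r-i=1, Z[2]=0)=0; Z[15]=0
i=16: i≥r, start 0; Z[16]=1 extend→box=[16,17)
i=17: i≥r, start 0; Z[17]=4 extend→box=[17,21)
i=18: min(r-i=3, Z[1]=0)=0; Z[18]=0
i=19: min(r-i=2, Z[2]=0)=0; Z[19]=0
i=20: min(r-i=1, Z[3]=0)=0; Z[20]=0
i=21: i≥r, start 0; Z[21]=0
i=22: i≥r, start 0; Z[22]=1 extend→box=[22,23)
i=23: i≥r, start 0; Z[23]=0
i=24: i≥r, start 0; Z[24]=0
i=25: i≥r, start 0; Z[25]=0
i=26: i≥r, start 0; Z[26]=0
i=27: i≥r, start 0; Z[27]=0
i=28: i≥r, start 0; Z[28]=0
i=29: i≥r, start 0; Z[29]=1 extend→box=[29,30)
i=30: i≥r, start 0; Z[30]=0
i=31: i≥r, start 0; Z[31]=0
i=32: i≥r, start 0; Z[32]=0
i=33: i≥r, start 0; Z[33]=0
i=34: i≥r, start 0; Z[34]=2 extend→box=[34,36)
i=35: min(r-i=1, Z[1]=0)=0; Z[35]=0
i=36: i≥r, start 0; Z[36]=1 extend→box=[36,37)
i=37: i≥r, start 0; Z[37]=0
i=38: i≥r, start 0; Z[38]=0
i=39: i≥r, start 0; Z[39]=0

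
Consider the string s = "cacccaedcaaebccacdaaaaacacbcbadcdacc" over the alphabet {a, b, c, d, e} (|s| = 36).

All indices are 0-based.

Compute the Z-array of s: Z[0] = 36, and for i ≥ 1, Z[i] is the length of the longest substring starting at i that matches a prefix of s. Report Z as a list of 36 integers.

[36, 0, 1, 1, 2, 0, 0, 0, 2, 0, 0, 0, 0, 1, 3, 0, 1, 0, 0, 0, 0, 0, 0, 3, 0, 1, 0, 1, 0, 0, 0, 1, 0, 0, 1, 1]

Z[0]=36
i=1: outside box; Z[1]=0
i=2: outside box; Z[2]=1 grow→box=[2,3)
i=3: outside box; Z[3]=1 grow→box=[3,4)
i=4: outside box; Z[4]=2 grow→box=[4,6)
i=5: min(r-i=1, Z[1]=0)=0; Z[5]=0
i=6: outside box; Z[6]=0
i=7: outside box; Z[7]=0
i=8: outside box; Z[8]=2 grow→box=[8,10)
i=9: min(r-i=1, Z[1]=0)=0; Z[9]=0
i=10: outside box; Z[10]=0
i=11: outside box; Z[11]=0
i=12: outside box; Z[12]=0
i=13: outside box; Z[13]=1 grow→box=[13,14)
i=14: outside box; Z[14]=3 grow→box=[14,17)
i=15: min(r-i=2, Z[1]=0)=0; Z[15]=0
i=16: min(r-i=1, Z[2]=1)=1; Z[16]=1
i=17: outside box; Z[17]=0
i=18: outside box; Z[18]=0
i=19: outside box; Z[19]=0
i=20: outside box; Z[20]=0
i=21: outside box; Z[21]=0
i=22: outside box; Z[22]=0
i=23: outside box; Z[23]=3 grow→box=[23,26)
i=24: min(r-i=2, Z[1]=0)=0; Z[24]=0
i=25: min(r-i=1, Z[2]=1)=1; Z[25]=1
i=26: outside box; Z[26]=0
i=27: outside box; Z[27]=1 grow→box=[27,28)
i=28: outside box; Z[28]=0
i=29: outside box; Z[29]=0
i=30: outside box; Z[30]=0
i=31: outside box; Z[31]=1 grow→box=[31,32)
i=32: outside box; Z[32]=0
i=33: outside box; Z[33]=0
i=34: outside box; Z[34]=1 grow→box=[34,35)
i=35: outside box; Z[35]=1 grow→box=[35,36)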